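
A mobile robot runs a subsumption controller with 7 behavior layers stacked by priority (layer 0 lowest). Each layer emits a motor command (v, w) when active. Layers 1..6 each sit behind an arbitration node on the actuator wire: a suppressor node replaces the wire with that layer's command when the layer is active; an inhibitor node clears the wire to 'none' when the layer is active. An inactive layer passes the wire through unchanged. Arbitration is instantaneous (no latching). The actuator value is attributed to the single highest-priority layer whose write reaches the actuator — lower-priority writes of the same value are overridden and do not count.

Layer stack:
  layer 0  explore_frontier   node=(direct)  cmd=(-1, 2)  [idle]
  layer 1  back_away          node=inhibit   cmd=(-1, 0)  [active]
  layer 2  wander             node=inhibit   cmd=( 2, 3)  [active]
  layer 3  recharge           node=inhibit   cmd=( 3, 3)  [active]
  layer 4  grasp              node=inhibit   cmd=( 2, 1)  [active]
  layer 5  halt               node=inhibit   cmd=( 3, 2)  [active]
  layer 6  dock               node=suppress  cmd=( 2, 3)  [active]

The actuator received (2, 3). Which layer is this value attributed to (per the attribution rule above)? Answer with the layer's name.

layer 0 (explore_frontier) idle — none
layer 1 (back_away) active — inhibits: none
layer 2 (wander) active — inhibits: none
layer 3 (recharge) active — inhibits: none
layer 4 (grasp) active — inhibits: none
layer 5 (halt) active — inhibits: none
layer 6 (dock) active — suppresses: (2, 3)
→ actuator (2, 3)
last writer: layer 6 = dock

dock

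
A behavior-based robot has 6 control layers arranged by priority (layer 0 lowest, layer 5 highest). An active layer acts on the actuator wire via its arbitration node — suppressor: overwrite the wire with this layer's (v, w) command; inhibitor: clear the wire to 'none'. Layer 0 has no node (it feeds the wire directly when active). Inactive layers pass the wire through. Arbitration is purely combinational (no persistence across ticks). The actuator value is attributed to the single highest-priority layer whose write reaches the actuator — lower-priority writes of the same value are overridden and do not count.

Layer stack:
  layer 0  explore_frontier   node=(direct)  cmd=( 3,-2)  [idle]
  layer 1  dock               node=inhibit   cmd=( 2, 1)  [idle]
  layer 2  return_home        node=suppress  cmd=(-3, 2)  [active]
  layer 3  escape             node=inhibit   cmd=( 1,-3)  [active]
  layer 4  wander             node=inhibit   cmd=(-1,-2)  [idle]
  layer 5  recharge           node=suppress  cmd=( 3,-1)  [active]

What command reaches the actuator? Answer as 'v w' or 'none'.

L0 explore_frontier: idle → wire = none
L1 dock: idle → wire stays none
L2 return_home: active, suppressor → wire = (-3, 2)
L3 escape: active, inhibitor → wire = none
L4 wander: idle → wire stays none
L5 recharge: active, suppressor → wire = (3, -1)
actuator = (3, -1)

3 -1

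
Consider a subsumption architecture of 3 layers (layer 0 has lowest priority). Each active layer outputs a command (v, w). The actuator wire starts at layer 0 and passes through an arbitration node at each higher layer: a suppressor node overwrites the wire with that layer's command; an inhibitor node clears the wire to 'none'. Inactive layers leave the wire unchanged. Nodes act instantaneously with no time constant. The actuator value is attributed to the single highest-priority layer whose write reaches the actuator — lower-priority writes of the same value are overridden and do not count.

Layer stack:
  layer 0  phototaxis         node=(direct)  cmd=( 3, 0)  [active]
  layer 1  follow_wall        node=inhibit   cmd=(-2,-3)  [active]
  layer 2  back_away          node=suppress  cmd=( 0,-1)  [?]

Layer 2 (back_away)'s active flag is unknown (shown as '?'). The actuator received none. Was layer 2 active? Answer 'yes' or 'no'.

If layer 2 is active=yes:
  actuator would be (0, -1)
If layer 2 is active=no:
  actuator would be none
Observed none, so layer 2 was idle.

no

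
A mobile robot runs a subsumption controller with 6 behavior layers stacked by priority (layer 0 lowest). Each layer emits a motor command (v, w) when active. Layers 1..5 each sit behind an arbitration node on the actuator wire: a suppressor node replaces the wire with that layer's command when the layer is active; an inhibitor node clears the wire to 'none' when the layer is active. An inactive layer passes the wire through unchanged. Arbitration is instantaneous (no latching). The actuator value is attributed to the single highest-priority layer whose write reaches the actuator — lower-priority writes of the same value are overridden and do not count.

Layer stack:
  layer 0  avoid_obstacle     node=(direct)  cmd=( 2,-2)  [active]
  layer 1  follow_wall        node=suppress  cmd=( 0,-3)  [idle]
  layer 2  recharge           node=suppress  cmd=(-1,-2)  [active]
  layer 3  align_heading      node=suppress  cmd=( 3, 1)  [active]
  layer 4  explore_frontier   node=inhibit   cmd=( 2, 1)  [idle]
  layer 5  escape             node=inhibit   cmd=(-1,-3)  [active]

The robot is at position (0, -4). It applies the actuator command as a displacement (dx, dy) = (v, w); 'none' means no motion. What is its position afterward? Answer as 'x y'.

layer 0 (avoid_obstacle) active — direct: (2, -2)
layer 1 (follow_wall) idle — unchanged: (2, -2)
layer 2 (recharge) active — suppresses: (-1, -2)
layer 3 (align_heading) active — suppresses: (3, 1)
layer 4 (explore_frontier) idle — unchanged: (3, 1)
layer 5 (escape) active — inhibits: none
→ actuator none
position: (0, -4) + none = (0, -4)

0 -4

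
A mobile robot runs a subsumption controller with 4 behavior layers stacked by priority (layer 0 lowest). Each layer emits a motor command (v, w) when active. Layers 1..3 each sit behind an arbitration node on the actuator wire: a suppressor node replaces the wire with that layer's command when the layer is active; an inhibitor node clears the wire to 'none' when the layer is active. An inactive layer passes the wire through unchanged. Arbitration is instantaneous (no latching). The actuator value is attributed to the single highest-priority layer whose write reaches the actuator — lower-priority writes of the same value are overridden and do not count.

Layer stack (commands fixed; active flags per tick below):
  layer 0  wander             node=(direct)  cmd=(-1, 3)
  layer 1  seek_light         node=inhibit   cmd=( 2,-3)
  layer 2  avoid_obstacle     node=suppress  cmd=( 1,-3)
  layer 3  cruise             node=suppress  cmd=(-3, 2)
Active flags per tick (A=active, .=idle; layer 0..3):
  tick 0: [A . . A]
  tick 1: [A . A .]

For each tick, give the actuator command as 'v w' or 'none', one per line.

-3 2
1 -3

tick 0:
  L0 wander: active, feeds wire = (-1, 3)
  L1 seek_light: idle → wire stays (-1, 3)
  L2 avoid_obstacle: idle → wire stays (-1, 3)
  L3 cruise: active, suppressor → wire = (-3, 2)
  actuator = (-3, 2)
tick 1:
  L0 wander: active, feeds wire = (-1, 3)
  L1 seek_light: idle → wire stays (-1, 3)
  L2 avoid_obstacle: active, suppressor → wire = (1, -3)
  L3 cruise: idle → wire stays (1, -3)
  actuator = (1, -3)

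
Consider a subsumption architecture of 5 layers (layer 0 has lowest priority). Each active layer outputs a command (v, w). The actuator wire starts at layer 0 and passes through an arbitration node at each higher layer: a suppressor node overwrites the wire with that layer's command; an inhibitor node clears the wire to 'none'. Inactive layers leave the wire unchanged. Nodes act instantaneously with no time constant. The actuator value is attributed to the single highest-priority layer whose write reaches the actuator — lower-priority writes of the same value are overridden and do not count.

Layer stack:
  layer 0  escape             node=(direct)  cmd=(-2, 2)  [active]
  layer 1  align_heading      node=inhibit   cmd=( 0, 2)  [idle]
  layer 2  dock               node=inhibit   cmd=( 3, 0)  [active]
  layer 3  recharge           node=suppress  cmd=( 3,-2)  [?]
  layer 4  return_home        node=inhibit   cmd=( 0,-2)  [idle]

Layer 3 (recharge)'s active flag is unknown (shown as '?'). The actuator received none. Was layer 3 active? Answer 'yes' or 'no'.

If layer 3 is active=yes:
  actuator would be (3, -2)
If layer 3 is active=no:
  actuator would be none
Observed none, so layer 3 was idle.

no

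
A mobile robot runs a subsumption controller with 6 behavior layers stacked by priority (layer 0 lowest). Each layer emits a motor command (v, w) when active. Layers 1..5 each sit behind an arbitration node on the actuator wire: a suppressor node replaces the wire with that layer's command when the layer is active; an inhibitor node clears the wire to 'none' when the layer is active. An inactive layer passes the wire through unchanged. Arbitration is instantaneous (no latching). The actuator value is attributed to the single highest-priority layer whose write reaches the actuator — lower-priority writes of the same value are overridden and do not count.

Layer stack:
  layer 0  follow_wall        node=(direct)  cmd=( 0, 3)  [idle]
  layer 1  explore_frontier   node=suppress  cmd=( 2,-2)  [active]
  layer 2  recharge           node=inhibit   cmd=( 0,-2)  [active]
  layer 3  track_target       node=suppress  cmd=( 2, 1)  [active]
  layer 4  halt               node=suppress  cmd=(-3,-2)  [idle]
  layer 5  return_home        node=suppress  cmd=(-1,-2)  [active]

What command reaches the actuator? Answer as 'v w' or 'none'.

-1 -2

[0] follow_wall off; wire := none
[1] explore_frontier on (suppress); wire := (2, -2)
[2] recharge on (inhibit); wire := none
[3] track_target on (suppress); wire := (2, 1)
[4] halt off; pass (2, 1)
[5] return_home on (suppress); wire := (-1, -2)
output (-1, -2)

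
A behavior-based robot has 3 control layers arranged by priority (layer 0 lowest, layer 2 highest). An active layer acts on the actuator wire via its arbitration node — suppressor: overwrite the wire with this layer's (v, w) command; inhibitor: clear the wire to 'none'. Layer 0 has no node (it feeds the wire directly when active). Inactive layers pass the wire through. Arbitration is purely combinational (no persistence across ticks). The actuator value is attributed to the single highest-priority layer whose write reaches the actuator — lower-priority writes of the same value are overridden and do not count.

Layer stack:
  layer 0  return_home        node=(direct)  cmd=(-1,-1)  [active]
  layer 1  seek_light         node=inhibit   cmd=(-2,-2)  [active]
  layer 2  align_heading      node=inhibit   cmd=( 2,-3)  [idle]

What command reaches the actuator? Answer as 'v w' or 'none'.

none

[0] return_home on; wire := (-1, -1)
[1] seek_light on (inhibit); wire := none
[2] align_heading off; pass none
output none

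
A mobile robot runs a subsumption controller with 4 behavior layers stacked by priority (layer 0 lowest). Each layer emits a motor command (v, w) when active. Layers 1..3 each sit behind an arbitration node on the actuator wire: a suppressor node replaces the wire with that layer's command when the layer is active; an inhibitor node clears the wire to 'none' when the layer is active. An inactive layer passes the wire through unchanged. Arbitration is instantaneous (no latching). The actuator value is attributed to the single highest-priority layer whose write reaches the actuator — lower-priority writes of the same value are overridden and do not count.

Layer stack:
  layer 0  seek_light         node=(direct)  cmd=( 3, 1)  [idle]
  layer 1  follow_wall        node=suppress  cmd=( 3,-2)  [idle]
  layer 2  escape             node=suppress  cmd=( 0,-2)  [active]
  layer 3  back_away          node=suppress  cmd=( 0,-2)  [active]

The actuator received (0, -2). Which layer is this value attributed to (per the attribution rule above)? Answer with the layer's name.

layer 0 (seek_light) idle — none
layer 1 (follow_wall) idle — unchanged: none
layer 2 (escape) active — suppresses: (0, -2)
layer 3 (back_away) active — suppresses: (0, -2)
→ actuator (0, -2)
last writer: layer 3 = back_away

back_away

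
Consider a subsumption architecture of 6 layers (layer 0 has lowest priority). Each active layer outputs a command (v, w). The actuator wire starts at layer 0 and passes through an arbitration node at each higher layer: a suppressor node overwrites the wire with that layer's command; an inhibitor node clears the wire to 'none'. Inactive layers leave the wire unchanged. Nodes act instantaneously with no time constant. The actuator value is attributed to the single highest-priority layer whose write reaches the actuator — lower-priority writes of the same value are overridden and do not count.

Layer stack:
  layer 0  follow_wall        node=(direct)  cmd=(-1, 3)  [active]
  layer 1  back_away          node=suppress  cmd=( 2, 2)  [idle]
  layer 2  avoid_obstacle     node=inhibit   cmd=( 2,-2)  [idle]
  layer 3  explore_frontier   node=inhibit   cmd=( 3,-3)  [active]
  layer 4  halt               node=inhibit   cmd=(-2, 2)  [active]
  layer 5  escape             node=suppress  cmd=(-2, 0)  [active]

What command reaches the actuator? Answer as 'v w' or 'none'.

L0 follow_wall: active, feeds wire = (-1, 3)
L1 back_away: idle → wire stays (-1, 3)
L2 avoid_obstacle: idle → wire stays (-1, 3)
L3 explore_frontier: active, inhibitor → wire = none
L4 halt: active, inhibitor → wire = none
L5 escape: active, suppressor → wire = (-2, 0)
actuator = (-2, 0)

-2 0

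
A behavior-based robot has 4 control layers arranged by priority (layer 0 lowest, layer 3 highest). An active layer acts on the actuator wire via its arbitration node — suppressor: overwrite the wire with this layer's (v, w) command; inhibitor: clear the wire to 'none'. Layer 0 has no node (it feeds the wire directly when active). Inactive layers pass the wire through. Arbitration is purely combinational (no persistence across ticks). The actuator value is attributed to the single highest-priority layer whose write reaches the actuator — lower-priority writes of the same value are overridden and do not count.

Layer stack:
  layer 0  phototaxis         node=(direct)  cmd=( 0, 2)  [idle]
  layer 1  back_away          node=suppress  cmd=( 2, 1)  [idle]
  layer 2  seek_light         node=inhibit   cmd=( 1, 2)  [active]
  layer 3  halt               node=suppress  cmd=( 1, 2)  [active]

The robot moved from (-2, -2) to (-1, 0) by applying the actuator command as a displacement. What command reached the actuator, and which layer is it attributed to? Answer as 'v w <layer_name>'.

1 2 halt

displacement = (-1, 0) − (-2, -2) = (1, 2)
layer 0 (phototaxis) idle — none
layer 1 (back_away) idle — unchanged: none
layer 2 (seek_light) active — inhibits: none
layer 3 (halt) active — suppresses: (1, 2)
→ actuator (1, 2) — from layer 3 (halt)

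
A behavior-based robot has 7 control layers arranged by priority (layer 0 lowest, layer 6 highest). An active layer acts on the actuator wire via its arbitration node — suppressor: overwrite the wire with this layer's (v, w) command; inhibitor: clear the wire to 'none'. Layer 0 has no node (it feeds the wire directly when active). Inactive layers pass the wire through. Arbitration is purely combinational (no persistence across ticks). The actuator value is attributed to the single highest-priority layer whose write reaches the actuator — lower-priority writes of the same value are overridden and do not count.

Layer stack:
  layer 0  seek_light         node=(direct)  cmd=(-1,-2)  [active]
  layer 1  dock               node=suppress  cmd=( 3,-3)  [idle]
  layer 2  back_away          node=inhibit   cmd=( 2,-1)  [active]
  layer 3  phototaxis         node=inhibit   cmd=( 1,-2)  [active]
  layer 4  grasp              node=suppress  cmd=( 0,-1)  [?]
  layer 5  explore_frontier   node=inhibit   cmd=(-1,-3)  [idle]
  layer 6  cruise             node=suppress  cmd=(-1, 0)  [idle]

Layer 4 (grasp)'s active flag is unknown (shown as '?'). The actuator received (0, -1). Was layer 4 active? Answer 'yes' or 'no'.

If layer 4 is active=yes:
  actuator would be (0, -1)
If layer 4 is active=no:
  actuator would be none
Observed (0, -1), so layer 4 was active.

yes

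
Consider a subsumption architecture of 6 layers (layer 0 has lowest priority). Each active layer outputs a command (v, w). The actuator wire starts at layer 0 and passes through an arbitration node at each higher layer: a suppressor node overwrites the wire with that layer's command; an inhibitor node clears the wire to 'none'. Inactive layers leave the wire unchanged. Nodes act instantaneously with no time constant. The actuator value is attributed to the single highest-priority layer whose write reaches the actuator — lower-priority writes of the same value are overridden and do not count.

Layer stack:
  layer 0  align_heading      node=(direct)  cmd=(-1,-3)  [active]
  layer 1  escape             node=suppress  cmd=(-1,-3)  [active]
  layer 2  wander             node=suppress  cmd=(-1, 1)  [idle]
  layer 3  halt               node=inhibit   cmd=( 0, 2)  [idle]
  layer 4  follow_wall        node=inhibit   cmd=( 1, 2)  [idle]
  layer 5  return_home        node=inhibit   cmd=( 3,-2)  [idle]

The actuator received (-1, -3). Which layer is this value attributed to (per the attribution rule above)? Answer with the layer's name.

escape

[0] align_heading on; wire := (-1, -3)
[1] escape on (suppress); wire := (-1, -3)
[2] wander off; pass (-1, -3)
[3] halt off; pass (-1, -3)
[4] follow_wall off; pass (-1, -3)
[5] return_home off; pass (-1, -3)
output (-1, -3)
last writer: layer 1 = escape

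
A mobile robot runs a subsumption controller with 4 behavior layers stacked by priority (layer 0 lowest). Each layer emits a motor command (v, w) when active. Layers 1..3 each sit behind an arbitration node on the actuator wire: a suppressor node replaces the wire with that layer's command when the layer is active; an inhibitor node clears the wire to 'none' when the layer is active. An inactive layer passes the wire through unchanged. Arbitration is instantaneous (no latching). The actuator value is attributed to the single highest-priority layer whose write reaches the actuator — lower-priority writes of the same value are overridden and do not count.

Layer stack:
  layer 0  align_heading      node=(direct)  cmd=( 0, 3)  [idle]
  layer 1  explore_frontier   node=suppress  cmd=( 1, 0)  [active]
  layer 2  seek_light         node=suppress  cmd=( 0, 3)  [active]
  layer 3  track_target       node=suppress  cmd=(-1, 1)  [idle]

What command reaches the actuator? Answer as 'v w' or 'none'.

layer 0 (align_heading) idle — none
layer 1 (explore_frontier) active — suppresses: (1, 0)
layer 2 (seek_light) active — suppresses: (0, 3)
layer 3 (track_target) idle — unchanged: (0, 3)
→ actuator (0, 3)

0 3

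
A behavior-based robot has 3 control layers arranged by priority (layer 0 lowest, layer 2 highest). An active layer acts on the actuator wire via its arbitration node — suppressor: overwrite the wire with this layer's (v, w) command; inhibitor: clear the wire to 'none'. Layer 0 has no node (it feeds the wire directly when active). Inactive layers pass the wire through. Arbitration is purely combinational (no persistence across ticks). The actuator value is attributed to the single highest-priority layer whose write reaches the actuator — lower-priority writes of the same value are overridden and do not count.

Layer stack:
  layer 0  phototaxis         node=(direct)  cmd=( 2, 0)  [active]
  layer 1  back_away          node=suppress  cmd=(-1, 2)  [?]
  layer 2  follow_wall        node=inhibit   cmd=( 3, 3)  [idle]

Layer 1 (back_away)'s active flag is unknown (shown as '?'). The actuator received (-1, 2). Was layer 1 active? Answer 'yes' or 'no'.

If layer 1 is active=yes:
  actuator would be (-1, 2)
If layer 1 is active=no:
  actuator would be (2, 0)
Observed (-1, 2), so layer 1 was active.

yes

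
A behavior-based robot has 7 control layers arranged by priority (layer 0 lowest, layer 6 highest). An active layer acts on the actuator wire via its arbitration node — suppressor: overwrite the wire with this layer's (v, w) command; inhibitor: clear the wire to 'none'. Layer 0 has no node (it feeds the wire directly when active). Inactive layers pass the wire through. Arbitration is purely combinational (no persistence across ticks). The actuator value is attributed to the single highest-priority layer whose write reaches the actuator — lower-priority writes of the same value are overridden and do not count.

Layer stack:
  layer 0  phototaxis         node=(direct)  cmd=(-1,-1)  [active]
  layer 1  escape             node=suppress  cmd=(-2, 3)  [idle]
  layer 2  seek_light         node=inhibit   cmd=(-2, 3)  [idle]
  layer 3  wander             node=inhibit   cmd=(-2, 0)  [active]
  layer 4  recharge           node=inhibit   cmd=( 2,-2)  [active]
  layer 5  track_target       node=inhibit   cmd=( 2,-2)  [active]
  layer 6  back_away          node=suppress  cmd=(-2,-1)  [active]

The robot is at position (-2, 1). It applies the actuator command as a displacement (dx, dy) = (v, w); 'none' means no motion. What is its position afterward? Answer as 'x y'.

L0 phototaxis: active, feeds wire = (-1, -1)
L1 escape: idle → wire stays (-1, -1)
L2 seek_light: idle → wire stays (-1, -1)
L3 wander: active, inhibitor → wire = none
L4 recharge: active, inhibitor → wire = none
L5 track_target: active, inhibitor → wire = none
L6 back_away: active, suppressor → wire = (-2, -1)
actuator = (-2, -1)
position: (-2, 1) + (-2, -1) = (-4, 0)

-4 0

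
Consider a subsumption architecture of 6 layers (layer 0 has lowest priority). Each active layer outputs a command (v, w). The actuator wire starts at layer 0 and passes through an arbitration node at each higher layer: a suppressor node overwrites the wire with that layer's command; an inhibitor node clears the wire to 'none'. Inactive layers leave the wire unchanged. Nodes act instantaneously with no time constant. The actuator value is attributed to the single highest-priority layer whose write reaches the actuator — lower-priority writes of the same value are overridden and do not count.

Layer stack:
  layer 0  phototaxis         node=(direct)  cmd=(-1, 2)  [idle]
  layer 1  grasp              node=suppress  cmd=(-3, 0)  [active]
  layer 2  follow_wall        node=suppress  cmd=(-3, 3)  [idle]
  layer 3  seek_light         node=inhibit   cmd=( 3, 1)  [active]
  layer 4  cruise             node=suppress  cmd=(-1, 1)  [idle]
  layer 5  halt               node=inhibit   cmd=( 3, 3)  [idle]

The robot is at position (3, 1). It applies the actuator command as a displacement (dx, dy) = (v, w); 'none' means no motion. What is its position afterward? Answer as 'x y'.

layer 0 (phototaxis) idle — none
layer 1 (grasp) active — suppresses: (-3, 0)
layer 2 (follow_wall) idle — unchanged: (-3, 0)
layer 3 (seek_light) active — inhibits: none
layer 4 (cruise) idle — unchanged: none
layer 5 (halt) idle — unchanged: none
→ actuator none
position: (3, 1) + none = (3, 1)

3 1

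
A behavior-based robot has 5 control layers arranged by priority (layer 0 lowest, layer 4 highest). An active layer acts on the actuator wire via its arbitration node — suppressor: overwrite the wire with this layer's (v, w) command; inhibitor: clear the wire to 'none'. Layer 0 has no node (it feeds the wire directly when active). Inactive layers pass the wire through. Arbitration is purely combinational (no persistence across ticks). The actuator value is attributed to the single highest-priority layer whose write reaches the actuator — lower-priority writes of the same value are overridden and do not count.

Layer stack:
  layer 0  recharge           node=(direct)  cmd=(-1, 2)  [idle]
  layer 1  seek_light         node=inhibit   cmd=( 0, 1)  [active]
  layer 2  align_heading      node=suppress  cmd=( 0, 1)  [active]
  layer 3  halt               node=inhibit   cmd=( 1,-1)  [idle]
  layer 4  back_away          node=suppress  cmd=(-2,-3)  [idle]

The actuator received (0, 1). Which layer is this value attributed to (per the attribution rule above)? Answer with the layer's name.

align_heading

layer 0 (recharge) idle — none
layer 1 (seek_light) active — inhibits: none
layer 2 (align_heading) active — suppresses: (0, 1)
layer 3 (halt) idle — unchanged: (0, 1)
layer 4 (back_away) idle — unchanged: (0, 1)
→ actuator (0, 1)
last writer: layer 2 = align_heading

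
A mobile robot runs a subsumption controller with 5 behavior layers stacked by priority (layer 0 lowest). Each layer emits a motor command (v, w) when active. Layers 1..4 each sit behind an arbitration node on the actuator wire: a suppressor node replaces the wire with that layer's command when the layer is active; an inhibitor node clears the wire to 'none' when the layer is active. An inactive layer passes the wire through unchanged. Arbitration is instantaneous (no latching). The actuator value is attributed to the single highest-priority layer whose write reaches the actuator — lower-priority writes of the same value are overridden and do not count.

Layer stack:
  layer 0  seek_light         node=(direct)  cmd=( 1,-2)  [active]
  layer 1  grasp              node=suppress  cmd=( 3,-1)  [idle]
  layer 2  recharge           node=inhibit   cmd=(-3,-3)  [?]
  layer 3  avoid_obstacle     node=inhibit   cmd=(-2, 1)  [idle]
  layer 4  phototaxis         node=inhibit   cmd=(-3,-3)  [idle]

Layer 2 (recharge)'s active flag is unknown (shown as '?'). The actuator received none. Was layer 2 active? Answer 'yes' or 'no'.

If layer 2 is active=yes:
  actuator would be none
If layer 2 is active=no:
  actuator would be (1, -2)
Observed none, so layer 2 was active.

yes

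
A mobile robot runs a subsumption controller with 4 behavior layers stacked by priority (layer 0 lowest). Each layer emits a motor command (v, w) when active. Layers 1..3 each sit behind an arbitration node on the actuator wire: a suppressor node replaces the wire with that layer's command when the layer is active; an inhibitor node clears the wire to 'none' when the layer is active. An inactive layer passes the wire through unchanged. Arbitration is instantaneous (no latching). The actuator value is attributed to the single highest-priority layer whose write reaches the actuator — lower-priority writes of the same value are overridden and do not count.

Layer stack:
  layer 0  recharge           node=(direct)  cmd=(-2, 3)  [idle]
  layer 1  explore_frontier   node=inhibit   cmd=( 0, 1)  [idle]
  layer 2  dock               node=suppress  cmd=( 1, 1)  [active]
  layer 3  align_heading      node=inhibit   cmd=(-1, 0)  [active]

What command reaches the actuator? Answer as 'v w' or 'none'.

layer 0 (recharge) idle — none
layer 1 (explore_frontier) idle — unchanged: none
layer 2 (dock) active — suppresses: (1, 1)
layer 3 (align_heading) active — inhibits: none
→ actuator none

none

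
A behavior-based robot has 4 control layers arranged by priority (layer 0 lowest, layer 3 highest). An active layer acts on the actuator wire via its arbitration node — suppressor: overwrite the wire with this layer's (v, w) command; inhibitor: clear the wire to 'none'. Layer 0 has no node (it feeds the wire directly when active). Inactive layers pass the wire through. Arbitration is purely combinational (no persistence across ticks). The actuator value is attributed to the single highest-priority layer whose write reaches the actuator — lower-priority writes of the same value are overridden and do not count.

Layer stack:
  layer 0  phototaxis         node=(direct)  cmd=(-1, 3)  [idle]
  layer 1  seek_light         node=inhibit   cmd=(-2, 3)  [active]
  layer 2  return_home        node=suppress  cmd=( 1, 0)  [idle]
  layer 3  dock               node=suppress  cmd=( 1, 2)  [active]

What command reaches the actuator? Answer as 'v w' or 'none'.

1 2

[0] phototaxis off; wire := none
[1] seek_light on (inhibit); wire := none
[2] return_home off; pass none
[3] dock on (suppress); wire := (1, 2)
output (1, 2)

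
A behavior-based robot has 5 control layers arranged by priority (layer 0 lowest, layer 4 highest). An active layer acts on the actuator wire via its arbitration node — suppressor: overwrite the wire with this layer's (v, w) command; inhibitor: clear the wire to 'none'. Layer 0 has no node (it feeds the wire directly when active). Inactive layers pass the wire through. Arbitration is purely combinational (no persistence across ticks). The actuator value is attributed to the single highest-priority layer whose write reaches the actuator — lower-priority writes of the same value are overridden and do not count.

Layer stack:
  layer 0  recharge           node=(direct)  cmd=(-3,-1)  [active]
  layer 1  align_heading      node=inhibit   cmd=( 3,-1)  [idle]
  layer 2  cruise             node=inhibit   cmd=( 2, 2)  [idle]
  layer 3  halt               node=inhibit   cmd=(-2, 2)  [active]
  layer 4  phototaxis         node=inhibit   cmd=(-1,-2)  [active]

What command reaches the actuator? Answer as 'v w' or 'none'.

none

L0 recharge: active, feeds wire = (-3, -1)
L1 align_heading: idle → wire stays (-3, -1)
L2 cruise: idle → wire stays (-3, -1)
L3 halt: active, inhibitor → wire = none
L4 phototaxis: active, inhibitor → wire = none
actuator = none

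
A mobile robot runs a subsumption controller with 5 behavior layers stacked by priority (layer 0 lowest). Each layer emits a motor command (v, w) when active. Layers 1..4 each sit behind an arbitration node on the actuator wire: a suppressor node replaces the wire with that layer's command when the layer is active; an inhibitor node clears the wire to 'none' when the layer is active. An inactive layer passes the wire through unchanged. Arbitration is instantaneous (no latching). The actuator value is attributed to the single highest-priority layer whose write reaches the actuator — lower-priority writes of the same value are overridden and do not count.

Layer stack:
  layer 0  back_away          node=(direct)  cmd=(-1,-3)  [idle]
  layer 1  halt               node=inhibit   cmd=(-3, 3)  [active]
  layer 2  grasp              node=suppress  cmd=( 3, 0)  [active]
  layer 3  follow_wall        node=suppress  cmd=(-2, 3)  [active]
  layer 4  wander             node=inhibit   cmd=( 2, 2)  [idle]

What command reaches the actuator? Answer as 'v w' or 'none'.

-2 3

L0 back_away: idle → wire = none
L1 halt: active, inhibitor → wire = none
L2 grasp: active, suppressor → wire = (3, 0)
L3 follow_wall: active, suppressor → wire = (-2, 3)
L4 wander: idle → wire stays (-2, 3)
actuator = (-2, 3)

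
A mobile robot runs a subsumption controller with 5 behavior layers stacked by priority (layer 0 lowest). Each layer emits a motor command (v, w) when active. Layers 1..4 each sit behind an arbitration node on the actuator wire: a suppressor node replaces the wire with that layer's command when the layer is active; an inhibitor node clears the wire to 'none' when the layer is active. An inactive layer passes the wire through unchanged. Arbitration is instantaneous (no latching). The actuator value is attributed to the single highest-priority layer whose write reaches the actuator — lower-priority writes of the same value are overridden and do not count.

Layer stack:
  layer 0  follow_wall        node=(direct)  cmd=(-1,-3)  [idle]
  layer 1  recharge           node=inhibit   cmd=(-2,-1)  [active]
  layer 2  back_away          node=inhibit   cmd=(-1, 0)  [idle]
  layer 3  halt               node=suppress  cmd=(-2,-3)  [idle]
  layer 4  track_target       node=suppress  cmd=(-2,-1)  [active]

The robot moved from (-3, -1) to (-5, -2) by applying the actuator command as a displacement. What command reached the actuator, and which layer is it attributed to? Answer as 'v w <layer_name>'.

displacement = (-5, -2) − (-3, -1) = (-2, -1)
L0 follow_wall: idle → wire = none
L1 recharge: active, inhibitor → wire = none
L2 back_away: idle → wire stays none
L3 halt: idle → wire stays none
L4 track_target: active, suppressor → wire = (-2, -1)
actuator = (-2, -1) — from layer 4 (track_target)

-2 -1 track_target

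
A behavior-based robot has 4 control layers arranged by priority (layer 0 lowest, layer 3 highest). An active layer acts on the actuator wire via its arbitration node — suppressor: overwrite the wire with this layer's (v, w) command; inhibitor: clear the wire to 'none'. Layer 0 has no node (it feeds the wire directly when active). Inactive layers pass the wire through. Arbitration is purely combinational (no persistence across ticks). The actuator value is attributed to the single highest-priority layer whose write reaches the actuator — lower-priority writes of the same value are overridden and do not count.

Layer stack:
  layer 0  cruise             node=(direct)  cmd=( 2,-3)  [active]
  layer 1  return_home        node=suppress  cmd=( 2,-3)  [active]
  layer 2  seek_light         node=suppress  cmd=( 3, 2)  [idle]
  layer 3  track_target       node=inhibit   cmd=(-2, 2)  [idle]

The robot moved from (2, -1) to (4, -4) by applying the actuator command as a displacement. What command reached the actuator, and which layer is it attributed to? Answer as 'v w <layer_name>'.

displacement = (4, -4) − (2, -1) = (2, -3)
[0] cruise on; wire := (2, -3)
[1] return_home on (suppress); wire := (2, -3)
[2] seek_light off; pass (2, -3)
[3] track_target off; pass (2, -3)
output (2, -3) — from layer 1 (return_home)

2 -3 return_home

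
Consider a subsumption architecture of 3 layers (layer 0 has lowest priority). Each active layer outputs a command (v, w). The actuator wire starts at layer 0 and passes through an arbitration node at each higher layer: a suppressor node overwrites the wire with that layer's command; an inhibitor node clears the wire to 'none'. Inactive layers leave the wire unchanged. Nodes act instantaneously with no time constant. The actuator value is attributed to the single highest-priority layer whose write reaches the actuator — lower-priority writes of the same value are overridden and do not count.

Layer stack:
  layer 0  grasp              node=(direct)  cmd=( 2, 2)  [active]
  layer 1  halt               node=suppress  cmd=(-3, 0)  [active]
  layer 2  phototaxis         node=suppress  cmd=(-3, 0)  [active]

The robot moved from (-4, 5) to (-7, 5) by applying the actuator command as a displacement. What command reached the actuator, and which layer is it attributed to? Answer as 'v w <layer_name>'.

displacement = (-7, 5) − (-4, 5) = (-3, 0)
layer 0 (grasp) active — direct: (2, 2)
layer 1 (halt) active — suppresses: (-3, 0)
layer 2 (phototaxis) active — suppresses: (-3, 0)
→ actuator (-3, 0) — from layer 2 (phototaxis)

-3 0 phototaxis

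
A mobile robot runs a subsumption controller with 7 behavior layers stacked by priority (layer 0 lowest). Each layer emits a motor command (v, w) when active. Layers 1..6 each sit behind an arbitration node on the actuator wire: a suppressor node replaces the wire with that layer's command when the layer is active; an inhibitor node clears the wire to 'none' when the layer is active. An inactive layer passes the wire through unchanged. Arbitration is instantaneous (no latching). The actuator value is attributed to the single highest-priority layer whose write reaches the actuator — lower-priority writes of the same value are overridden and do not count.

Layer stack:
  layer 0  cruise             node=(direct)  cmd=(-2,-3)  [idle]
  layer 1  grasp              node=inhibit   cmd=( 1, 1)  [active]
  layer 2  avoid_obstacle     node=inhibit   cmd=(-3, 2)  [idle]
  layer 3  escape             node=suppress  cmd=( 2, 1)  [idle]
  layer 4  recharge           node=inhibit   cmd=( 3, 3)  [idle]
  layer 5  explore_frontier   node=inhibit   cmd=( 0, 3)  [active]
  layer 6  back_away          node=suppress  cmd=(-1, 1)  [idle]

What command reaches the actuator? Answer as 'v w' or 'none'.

none

[0] cruise off; wire := none
[1] grasp on (inhibit); wire := none
[2] avoid_obstacle off; pass none
[3] escape off; pass none
[4] recharge off; pass none
[5] explore_frontier on (inhibit); wire := none
[6] back_away off; pass none
output none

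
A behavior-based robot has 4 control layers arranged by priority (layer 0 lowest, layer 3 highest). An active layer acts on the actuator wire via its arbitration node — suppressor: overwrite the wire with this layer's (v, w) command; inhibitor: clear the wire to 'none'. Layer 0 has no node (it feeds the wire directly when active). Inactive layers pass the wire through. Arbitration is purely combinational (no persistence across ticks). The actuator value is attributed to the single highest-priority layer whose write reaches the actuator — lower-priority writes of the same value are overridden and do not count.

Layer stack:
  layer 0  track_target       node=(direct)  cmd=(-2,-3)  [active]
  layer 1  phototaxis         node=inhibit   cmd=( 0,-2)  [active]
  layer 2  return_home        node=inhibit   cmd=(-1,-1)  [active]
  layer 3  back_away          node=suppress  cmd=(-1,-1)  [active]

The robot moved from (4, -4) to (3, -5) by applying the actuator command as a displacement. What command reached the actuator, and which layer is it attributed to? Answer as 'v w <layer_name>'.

displacement = (3, -5) − (4, -4) = (-1, -1)
layer 0 (track_target) active — direct: (-2, -3)
layer 1 (phototaxis) active — inhibits: none
layer 2 (return_home) active — inhibits: none
layer 3 (back_away) active — suppresses: (-1, -1)
→ actuator (-1, -1) — from layer 3 (back_away)

-1 -1 back_away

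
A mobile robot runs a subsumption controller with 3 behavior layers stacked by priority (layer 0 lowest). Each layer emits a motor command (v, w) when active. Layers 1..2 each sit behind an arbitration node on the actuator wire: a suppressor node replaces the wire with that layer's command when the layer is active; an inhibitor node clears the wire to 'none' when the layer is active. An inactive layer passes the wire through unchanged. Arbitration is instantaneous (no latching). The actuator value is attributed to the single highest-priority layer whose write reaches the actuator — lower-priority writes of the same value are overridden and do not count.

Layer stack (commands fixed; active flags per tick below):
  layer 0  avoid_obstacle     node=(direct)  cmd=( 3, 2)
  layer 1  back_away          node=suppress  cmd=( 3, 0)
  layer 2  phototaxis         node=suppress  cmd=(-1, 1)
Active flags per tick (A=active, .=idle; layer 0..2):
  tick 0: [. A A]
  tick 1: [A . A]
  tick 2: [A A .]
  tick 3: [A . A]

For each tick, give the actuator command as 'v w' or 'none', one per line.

-1 1
-1 1
3 0
-1 1

tick 0:
  layer 0 (avoid_obstacle) idle — none
  layer 1 (back_away) active — suppresses: (3, 0)
  layer 2 (phototaxis) active — suppresses: (-1, 1)
  → actuator (-1, 1)
tick 1:
  layer 0 (avoid_obstacle) active — direct: (3, 2)
  layer 1 (back_away) idle — unchanged: (3, 2)
  layer 2 (phototaxis) active — suppresses: (-1, 1)
  → actuator (-1, 1)
tick 2:
  layer 0 (avoid_obstacle) active — direct: (3, 2)
  layer 1 (back_away) active — suppresses: (3, 0)
  layer 2 (phototaxis) idle — unchanged: (3, 0)
  → actuator (3, 0)
tick 3:
  layer 0 (avoid_obstacle) active — direct: (3, 2)
  layer 1 (back_away) idle — unchanged: (3, 2)
  layer 2 (phototaxis) active — suppresses: (-1, 1)
  → actuator (-1, 1)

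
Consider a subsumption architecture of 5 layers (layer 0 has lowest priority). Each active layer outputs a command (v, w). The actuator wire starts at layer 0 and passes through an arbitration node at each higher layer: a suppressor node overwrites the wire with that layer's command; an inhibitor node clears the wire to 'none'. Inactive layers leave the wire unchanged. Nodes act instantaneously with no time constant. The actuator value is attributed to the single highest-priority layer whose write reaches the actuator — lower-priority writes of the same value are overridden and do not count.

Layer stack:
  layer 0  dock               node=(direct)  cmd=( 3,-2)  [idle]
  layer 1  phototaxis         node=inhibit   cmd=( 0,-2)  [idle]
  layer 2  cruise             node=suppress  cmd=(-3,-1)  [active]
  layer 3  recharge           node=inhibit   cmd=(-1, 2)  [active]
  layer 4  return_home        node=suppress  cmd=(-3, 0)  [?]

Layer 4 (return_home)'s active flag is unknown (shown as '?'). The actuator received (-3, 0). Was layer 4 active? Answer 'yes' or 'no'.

yes

If layer 4 is active=yes:
  actuator would be (-3, 0)
If layer 4 is active=no:
  actuator would be none
Observed (-3, 0), so layer 4 was active.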